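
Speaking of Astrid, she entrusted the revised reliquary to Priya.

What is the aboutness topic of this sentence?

Astrid

The construction explicitly marks "Astrid" as what the sentence is about — the topic.
The remainder of the clause is the comment (what is said about the topic).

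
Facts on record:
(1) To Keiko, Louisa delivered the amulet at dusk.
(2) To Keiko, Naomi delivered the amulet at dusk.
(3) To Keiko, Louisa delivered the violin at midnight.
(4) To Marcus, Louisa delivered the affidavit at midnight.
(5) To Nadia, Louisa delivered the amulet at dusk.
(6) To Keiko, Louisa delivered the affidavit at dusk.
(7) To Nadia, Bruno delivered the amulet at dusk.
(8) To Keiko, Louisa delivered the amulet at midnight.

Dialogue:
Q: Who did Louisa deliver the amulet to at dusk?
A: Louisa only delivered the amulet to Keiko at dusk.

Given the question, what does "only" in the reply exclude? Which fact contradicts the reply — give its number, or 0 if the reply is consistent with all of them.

5

The question "Who did ... to ...?" targets the recipient, so in the reply the focus falls on "Keiko".
"Only" then excludes alternative recipients while the background — same agent, thing, setting (Louisa / the amulet / at dusk) — is held fixed.
Fact (5) keeps same agent, thing, setting (Louisa / the amulet / at dusk) but has recipient = Nadia; that refutes the reply.
(Fact (8) would refute a reading with focus on the setting — but that is not what the question asks.)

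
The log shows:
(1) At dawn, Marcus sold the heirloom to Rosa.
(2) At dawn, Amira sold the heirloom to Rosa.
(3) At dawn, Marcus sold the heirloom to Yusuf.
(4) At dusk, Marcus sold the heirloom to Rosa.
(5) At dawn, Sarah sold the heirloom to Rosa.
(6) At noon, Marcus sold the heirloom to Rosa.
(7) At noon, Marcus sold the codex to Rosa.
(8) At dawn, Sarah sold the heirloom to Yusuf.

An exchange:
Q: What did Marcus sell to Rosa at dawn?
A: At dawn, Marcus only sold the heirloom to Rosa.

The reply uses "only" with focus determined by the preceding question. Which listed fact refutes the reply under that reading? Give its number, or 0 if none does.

0

The question "What did ...?" targets the thing, so in the reply the focus falls on "the heirloom".
"Only" then excludes alternative things while the background — agent = Marcus, recipient = Rosa, setting = at dawn — is held fixed.
No fact keeps agent = Marcus, recipient = Rosa, setting = at dawn while changing the thing; every other fact differs on something backgrounded. The reply stands.
(Fact (4) would refute a reading with focus on the setting — but that is not what the question asks.)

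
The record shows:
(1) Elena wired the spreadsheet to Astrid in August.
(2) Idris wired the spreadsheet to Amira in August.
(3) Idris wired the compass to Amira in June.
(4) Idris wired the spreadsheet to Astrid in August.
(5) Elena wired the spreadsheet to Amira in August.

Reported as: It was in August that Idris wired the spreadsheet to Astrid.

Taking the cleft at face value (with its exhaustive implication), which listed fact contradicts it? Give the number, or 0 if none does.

0

The cleft puts "in August" in focus and presupposes the open proposition with Idris as agent and the spreadsheet as thing and Astrid as recipient.
The exhaustive reading says no other setting fits that background.
Every other fact differs from the presupposition on some backgrounded slot, so none challenges the exhaustivity.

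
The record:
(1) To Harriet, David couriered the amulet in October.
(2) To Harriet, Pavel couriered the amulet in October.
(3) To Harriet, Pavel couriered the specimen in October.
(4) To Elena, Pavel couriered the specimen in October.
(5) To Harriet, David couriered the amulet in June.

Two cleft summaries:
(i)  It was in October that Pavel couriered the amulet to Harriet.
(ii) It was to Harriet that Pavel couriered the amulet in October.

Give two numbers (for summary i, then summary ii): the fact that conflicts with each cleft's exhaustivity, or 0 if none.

0, 0

Summary (i) focuses "in October" (the setting); background agent = Pavel, thing = the amulet, recipient = Harriet. No fact matches that background with a different setting, so 0.
Summary (ii) focuses "Harriet" (the recipient); background agent = Pavel, thing = the amulet, setting = in October. No fact matches that background with a different recipient, so 0.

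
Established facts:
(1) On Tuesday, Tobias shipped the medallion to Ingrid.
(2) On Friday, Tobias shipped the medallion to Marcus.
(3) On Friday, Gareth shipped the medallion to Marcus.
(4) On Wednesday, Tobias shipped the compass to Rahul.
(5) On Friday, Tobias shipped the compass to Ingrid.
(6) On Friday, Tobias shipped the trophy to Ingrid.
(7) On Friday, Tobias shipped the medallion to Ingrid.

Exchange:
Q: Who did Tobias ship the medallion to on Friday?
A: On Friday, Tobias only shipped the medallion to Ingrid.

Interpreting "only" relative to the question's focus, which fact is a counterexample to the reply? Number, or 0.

The question "Who did ... to ...?" targets the recipient, so in the reply the focus falls on "Ingrid".
"Only" then excludes alternative recipients while the background — Tobias as agent and the medallion as thing and on Friday as setting — is held fixed.
Fact (2) keeps Tobias as agent and the medallion as thing and on Friday as setting but has recipient = Marcus; that refutes the reply.
(Fact (5) would refute a reading with focus on the thing — but that is not what the question asks.)

2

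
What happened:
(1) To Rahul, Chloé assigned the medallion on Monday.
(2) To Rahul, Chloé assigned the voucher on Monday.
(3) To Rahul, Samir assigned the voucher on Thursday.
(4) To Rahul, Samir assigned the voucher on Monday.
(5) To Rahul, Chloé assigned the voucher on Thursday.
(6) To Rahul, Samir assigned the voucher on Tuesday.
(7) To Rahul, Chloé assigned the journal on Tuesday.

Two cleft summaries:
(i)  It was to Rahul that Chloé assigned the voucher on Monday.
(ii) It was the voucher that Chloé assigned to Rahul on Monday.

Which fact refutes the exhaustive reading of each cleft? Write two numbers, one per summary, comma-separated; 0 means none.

0, 1

(i): focus "Rahul". No fact shares agent = Chloé, thing = the voucher, setting = on Monday with a different recipient. 0.
(ii): focus "the voucher". Looking for agent = Chloé, recipient = Rahul, setting = on Monday with some other thing — fact (1) has the medallion there. Refuted.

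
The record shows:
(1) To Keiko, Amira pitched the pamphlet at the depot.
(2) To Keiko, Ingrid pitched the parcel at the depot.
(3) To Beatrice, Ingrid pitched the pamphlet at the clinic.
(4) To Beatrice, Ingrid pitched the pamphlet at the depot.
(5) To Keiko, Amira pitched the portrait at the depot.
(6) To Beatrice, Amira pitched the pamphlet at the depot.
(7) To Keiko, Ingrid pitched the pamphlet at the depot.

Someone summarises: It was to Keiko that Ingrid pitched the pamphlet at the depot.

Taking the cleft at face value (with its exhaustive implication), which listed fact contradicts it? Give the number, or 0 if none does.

4

Focus of the cleft: "Keiko" (the recipient). Presupposed background: Ingrid as agent and the pamphlet as thing and at the depot as setting.
The exhaustive reading says no other recipient fits that background.
Fact (4) shares the background but with recipient = Beatrice; exhaustivity is violated.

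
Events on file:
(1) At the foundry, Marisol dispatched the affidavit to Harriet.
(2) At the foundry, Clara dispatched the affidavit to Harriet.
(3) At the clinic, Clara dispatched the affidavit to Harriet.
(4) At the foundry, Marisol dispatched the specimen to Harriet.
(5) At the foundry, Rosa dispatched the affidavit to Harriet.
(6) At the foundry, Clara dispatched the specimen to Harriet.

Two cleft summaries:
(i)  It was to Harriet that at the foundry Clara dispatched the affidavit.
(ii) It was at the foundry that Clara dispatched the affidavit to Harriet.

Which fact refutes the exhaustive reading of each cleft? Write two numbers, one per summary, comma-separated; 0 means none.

Summary (i) focuses "Harriet" (the recipient); background same agent, thing, setting (Clara / the affidavit / at the foundry). No fact matches that background with a different recipient, so 0.
Summary (ii) focuses "at the foundry" (the setting); background same agent, thing, recipient (Clara / the affidavit / Harriet). Fact (3) matches that background with setting = at the clinic — refutes (ii).

0, 3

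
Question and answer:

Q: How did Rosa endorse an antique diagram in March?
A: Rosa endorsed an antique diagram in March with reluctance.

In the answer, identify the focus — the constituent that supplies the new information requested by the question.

The wh-word "how" asks about the manner.
In the answer, "Rosa", "an antique diagram" and "in March" are given — repeated from the question.
The constituent filling the manner gap is "with reluctance"; that is the focus and would carry nuclear stress.

with reluctance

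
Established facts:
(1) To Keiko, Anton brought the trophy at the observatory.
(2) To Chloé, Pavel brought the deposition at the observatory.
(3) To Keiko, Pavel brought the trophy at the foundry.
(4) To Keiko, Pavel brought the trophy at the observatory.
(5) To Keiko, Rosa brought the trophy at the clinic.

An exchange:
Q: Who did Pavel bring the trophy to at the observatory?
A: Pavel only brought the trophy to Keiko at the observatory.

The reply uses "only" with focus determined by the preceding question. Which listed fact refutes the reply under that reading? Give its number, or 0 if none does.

Answering "Who did ... to ...?" puts focus on the recipient — here, "Keiko".
"Only" then excludes alternative recipients while the background — Pavel as agent and the trophy as thing and at the observatory as setting — is held fixed.
No listed fact shares that background with another recipient. Nothing contradicts the reply.
(Fact (3) would refute a reading with focus on the setting — but that is not what the question asks.)

0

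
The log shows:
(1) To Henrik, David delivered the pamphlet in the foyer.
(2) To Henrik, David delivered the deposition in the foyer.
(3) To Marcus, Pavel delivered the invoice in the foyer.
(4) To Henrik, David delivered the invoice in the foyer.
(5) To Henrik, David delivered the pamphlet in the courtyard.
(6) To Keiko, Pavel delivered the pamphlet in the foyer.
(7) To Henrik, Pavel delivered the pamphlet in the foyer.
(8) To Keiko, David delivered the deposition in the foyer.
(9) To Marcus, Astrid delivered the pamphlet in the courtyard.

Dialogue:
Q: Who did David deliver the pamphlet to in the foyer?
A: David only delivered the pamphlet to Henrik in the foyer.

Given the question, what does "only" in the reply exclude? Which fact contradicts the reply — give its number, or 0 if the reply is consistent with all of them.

0

The question "Who did ... to ...?" targets the recipient, so in the reply the focus falls on "Henrik".
So "only" ranges over recipients; the rest (same agent, thing, setting (David / the pamphlet / in the foyer)) is presupposed.
No fact keeps same agent, thing, setting (David / the pamphlet / in the foyer) while changing the recipient; every other fact differs on something backgrounded. The reply stands.
(Fact (2) would refute a reading with focus on the thing — but that is not what the question asks.)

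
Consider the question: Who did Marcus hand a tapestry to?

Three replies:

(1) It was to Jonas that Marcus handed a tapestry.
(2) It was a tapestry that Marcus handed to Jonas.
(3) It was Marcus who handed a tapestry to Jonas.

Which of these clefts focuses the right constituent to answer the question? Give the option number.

The question word "who" targets the recipient.
Option (1) clefts "to Jonas" — that matches what the question asks about.
Option (2) clefts "a tapestry" — the direct object, not what was asked.
Option (3) clefts "Marcus" — the subject (agent), not what was asked.
So the congruent reply is (1).

1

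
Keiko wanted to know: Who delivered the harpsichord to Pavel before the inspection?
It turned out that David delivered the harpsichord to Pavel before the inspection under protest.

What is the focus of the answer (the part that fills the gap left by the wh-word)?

The wh-word "who" asks about the subject (agent).
In the answer, "the harpsichord", "to Pavel" and "before the inspection" are given — repeated from the question.
"under protest" is also new, but it specifies the manner, which is not what the question asks about — so it is not the focus.
The constituent filling the subject (agent) gap is "David"; that is the focus.

David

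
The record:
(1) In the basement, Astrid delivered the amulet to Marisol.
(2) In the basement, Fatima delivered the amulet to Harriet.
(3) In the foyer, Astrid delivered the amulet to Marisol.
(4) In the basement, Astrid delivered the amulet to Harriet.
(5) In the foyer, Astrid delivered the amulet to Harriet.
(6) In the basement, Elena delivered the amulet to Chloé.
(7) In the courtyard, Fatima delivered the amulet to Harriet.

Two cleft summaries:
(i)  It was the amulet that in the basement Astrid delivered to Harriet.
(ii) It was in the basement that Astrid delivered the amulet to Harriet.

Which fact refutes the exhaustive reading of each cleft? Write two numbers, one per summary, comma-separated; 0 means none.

0, 5

(i): focus "the amulet". No fact shares agent = Astrid, recipient = Harriet, setting = in the basement with a different thing. 0.
(ii): focus "in the basement". Looking for agent = Astrid, thing = the amulet, recipient = Harriet with some other setting — fact (5) has in the foyer there. Refuted.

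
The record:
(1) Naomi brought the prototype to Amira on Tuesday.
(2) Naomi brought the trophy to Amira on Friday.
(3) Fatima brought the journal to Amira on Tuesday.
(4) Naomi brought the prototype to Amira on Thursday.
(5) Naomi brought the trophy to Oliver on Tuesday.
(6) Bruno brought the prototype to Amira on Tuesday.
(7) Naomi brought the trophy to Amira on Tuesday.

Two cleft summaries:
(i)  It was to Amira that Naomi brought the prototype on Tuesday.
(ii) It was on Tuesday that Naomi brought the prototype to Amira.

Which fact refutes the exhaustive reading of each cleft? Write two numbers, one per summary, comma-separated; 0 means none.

Summary (i) focuses "Amira" (the recipient); background agent = Naomi, thing = the prototype, setting = on Tuesday. No fact matches that background with a different recipient, so 0.
Summary (ii) focuses "on Tuesday" (the setting); background agent = Naomi, thing = the prototype, recipient = Amira. Fact (4) matches that background with setting = on Thursday — refutes (ii).

0, 4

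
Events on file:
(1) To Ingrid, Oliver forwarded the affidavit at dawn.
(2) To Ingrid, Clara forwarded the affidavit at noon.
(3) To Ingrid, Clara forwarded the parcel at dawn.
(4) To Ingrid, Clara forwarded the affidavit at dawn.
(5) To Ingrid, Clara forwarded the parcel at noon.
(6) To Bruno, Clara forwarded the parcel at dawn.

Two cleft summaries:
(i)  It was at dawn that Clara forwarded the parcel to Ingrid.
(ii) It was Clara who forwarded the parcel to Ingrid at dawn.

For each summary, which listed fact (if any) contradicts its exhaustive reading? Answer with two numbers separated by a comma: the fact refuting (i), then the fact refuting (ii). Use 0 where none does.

Summary (i) focuses "at dawn" (the setting); background same agent, thing, recipient (Clara / the parcel / Ingrid). Fact (5) matches that background with setting = at noon — refutes (i).
Summary (ii) focuses "Clara" (the agent); background same thing, recipient, setting (the parcel / Ingrid / at dawn). No fact matches that background with a different agent, so 0.

5, 0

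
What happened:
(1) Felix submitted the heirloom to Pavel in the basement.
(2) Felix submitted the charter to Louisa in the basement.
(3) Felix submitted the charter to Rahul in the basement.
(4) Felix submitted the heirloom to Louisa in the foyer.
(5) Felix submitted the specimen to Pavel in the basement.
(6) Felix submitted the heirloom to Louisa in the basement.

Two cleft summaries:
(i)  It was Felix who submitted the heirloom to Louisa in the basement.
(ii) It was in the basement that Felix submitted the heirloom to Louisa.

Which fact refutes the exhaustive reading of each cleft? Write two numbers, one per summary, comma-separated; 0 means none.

0, 4

(i): focus "Felix". No fact shares the heirloom as thing and Louisa as recipient and in the basement as setting with a different agent. 0.
(ii): focus "in the basement". Looking for Felix as agent and the heirloom as thing and Louisa as recipient with some other setting — fact (4) has in the foyer there. Refuted.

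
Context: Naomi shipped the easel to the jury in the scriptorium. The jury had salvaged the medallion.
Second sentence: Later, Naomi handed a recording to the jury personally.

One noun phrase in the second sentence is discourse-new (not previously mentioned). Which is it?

"Naomi" and "the jury" in the second sentence are given — already mentioned in the context.
"a recording" has no antecedent in the context; it is discourse-new (the indefinite article also signals a new referent).

a recording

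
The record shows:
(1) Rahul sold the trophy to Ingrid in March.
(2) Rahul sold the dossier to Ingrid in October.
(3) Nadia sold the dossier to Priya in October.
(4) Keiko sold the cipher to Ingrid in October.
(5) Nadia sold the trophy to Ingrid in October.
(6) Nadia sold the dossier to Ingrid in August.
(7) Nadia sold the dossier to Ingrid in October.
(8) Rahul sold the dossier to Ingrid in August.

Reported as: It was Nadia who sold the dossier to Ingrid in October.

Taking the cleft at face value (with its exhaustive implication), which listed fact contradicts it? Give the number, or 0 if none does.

2

The cleft puts "Nadia" in focus and presupposes the open proposition with the dossier as thing and Ingrid as recipient and in October as setting.
The exhaustive reading says no other agent fits that background.
But fact (2) also has the dossier as thing and Ingrid as recipient and in October as setting, with agent = Rahul — so the exhaustive reading fails.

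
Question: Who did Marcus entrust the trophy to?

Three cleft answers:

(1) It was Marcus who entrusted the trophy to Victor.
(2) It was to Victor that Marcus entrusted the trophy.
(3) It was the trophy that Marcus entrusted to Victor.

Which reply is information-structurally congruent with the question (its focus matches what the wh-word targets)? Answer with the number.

The question word "who" targets the recipient.
Option (1) clefts "Marcus" — the subject (agent), not what was asked.
Option (2) clefts "to Victor" — that matches what the question asks about.
Option (3) clefts "the trophy" — the direct object, not what was asked.
So the congruent reply is (2).

2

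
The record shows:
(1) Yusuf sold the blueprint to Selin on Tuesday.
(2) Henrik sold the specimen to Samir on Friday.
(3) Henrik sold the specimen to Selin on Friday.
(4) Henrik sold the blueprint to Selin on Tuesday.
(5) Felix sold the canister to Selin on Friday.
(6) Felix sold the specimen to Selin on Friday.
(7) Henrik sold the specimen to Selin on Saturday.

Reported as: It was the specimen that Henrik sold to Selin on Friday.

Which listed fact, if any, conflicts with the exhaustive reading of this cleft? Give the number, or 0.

The cleft puts "the specimen" in focus and presupposes the open proposition with same agent, recipient, setting (Henrik / Selin / on Friday).
Exhaustivity: the specimen is the only thing satisfying that background.
No listed fact matches the background with a different thing. Exhaustivity holds.

0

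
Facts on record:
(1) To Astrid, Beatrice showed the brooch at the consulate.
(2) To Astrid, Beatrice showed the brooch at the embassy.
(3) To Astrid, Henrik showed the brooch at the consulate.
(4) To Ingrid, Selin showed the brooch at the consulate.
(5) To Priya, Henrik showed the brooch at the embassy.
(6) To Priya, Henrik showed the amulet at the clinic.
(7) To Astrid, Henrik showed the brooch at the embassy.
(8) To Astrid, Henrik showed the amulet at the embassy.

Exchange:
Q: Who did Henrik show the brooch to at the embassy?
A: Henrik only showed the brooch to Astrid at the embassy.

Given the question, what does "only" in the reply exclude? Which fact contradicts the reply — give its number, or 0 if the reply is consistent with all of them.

The question "Who did ... to ...?" targets the recipient, so in the reply the focus falls on "Astrid".
"Only" then excludes alternative recipients while the background — Henrik as agent and the brooch as thing and at the embassy as setting — is held fixed.
Fact (5) shares the background with a different recipient (Priya) — counterexample.
(Fact (3) would refute a reading with focus on the setting — but that is not what the question asks.)

5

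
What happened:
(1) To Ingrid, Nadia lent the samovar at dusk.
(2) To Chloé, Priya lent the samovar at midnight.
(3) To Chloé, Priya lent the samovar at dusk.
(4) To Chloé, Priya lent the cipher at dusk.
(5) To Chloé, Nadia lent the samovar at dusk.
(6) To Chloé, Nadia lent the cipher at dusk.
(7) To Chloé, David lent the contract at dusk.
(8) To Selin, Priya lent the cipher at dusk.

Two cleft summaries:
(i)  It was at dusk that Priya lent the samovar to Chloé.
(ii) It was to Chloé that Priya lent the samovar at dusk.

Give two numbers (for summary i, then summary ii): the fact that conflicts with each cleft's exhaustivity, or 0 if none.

2, 0

Summary (i) focuses "at dusk" (the setting); background agent = Priya, thing = the samovar, recipient = Chloé. Fact (2) matches that background with setting = at midnight — refutes (i).
Summary (ii) focuses "Chloé" (the recipient); background agent = Priya, thing = the samovar, setting = at dusk. No fact matches that background with a different recipient, so 0.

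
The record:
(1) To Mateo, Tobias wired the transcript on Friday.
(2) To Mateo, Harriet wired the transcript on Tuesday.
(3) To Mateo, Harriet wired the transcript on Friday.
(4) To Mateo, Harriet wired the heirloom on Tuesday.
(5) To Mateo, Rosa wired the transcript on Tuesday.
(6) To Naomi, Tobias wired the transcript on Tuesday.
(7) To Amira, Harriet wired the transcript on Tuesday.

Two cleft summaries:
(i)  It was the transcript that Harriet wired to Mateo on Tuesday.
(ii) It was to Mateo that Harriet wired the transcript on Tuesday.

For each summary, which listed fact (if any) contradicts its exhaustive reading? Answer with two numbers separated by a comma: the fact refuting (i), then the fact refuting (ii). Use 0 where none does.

4, 7

Summary (i) focuses "the transcript" (the thing); background agent = Harriet, recipient = Mateo, setting = on Tuesday. Fact (4) matches that background with thing = the heirloom — refutes (i).
Summary (ii) focuses "Mateo" (the recipient); background agent = Harriet, thing = the transcript, setting = on Tuesday. Fact (7) matches that background with recipient = Amira — refutes (ii).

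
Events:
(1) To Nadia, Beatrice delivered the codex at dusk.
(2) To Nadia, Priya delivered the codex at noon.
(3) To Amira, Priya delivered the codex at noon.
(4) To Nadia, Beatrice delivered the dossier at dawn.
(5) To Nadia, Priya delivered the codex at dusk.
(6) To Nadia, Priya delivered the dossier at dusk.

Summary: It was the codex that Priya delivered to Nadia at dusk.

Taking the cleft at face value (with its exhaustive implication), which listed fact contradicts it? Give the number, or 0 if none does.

Focus of the cleft: "the codex" (the thing). Presupposed background: agent = Priya, recipient = Nadia, setting = at dusk.
Exhaustivity: the codex is the only thing satisfying that background.
Fact (6) shares the background but with thing = the dossier; exhaustivity is violated.

6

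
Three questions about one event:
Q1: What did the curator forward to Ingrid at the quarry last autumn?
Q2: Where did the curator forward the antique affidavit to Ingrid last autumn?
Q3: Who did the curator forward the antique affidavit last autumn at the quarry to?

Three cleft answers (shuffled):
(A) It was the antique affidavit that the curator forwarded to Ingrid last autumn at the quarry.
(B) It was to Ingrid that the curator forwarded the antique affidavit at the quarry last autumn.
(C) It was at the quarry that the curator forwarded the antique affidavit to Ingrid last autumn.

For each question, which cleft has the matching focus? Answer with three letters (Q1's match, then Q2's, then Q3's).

ACB

Q1 asks about the direct object; cleft (A) focuses "the antique affidavit", which is the direct object — so Q1 → A.
Q2 asks about the location; cleft (C) focuses "at the quarry", which is the location — so Q2 → C.
Q3 asks about the recipient; cleft (B) focuses "to Ingrid", which is the recipient — so Q3 → B.
Mapping: Q1→A, Q2→C, Q3→B.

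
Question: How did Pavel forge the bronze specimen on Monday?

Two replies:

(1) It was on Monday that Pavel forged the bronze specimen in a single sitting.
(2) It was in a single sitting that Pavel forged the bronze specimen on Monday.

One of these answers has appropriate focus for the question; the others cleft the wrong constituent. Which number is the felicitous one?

2

The question word "how" targets the manner.
Option (1) clefts "on Monday" — the time, not what was asked.
Option (2) clefts "in a single sitting" — that matches what the question asks about.
So the congruent reply is (2).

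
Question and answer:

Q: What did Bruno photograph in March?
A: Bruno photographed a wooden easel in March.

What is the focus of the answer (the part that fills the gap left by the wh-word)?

The wh-word "what" asks about the direct object.
In the answer, "Bruno" and "in March" are given — repeated from the question.
The constituent filling the direct object gap is "a wooden easel"; that is the focus and would carry nuclear stress.

a wooden easel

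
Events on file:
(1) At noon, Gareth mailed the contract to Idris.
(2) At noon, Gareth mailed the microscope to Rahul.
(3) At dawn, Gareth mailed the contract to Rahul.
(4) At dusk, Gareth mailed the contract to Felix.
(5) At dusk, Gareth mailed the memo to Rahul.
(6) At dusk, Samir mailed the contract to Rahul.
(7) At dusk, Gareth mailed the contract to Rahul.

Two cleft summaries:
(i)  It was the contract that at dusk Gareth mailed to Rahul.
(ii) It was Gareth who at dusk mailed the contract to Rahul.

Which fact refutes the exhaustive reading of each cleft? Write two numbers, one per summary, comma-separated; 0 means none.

5, 6

(i): focus "the contract". Looking for Gareth as agent and Rahul as recipient and at dusk as setting with some other thing — fact (5) has the memo there. Refuted.
(ii): focus "Gareth". Looking for the contract as thing and Rahul as recipient and at dusk as setting with some other agent — fact (6) has Samir there. Refuted.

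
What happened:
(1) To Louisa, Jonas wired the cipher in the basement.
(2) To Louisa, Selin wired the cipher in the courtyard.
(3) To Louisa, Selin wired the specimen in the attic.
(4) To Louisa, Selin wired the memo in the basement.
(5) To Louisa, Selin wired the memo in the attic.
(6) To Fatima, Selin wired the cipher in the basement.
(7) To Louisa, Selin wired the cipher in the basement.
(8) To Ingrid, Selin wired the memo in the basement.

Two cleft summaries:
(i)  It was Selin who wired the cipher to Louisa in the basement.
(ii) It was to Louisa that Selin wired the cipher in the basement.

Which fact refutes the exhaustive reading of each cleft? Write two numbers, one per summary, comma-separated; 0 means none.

1, 6

(i): focus "Selin". Looking for the cipher as thing and Louisa as recipient and in the basement as setting with some other agent — fact (1) has Jonas there. Refuted.
(ii): focus "Louisa". Looking for Selin as agent and the cipher as thing and in the basement as setting with some other recipient — fact (6) has Fatima there. Refuted.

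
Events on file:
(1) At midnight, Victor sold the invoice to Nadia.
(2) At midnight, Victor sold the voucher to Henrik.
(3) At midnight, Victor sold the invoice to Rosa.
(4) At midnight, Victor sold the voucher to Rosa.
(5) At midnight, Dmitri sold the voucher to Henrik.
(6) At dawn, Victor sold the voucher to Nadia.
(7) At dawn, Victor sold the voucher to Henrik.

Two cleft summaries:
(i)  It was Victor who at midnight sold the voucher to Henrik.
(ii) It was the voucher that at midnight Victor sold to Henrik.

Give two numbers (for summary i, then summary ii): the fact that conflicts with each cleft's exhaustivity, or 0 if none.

5, 0

(i): focus "Victor". Looking for same thing, recipient, setting (the voucher / Henrik / at midnight) with some other agent — fact (5) has Dmitri there. Refuted.
(ii): focus "the voucher". No fact shares same agent, recipient, setting (Victor / Henrik / at midnight) with a different thing. 0.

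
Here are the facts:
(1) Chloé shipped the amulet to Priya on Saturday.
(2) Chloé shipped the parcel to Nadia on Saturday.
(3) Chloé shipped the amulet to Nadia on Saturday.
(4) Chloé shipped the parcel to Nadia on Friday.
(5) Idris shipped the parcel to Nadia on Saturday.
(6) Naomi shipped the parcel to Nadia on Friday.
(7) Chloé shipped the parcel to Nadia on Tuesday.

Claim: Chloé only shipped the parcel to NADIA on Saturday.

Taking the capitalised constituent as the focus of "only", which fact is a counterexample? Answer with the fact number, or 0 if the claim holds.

The capitals mark "Nadia" as focus. So "only" rules out other recipients, with the rest (same agent, thing, setting (Chloé / the parcel / on Saturday)) as background.
Every other fact changes something in the background, not just the recipient. Nothing refutes the claim.

0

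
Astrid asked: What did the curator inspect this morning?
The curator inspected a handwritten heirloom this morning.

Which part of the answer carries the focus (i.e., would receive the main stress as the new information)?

The wh-word "what" asks about the direct object.
In the answer, "the curator" and "this morning" are given — repeated from the question.
The constituent filling the direct object gap is "a handwritten heirloom"; that is the focus and would carry nuclear stress.

a handwritten heirloom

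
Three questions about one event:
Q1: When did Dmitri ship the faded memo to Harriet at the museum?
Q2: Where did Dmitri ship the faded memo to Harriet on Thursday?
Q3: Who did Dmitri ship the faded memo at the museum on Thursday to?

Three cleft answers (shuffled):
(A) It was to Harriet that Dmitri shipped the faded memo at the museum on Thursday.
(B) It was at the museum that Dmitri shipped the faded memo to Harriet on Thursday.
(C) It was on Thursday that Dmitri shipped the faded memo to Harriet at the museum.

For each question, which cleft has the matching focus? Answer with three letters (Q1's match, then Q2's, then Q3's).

CBA

Q1 asks about the time; cleft (C) focuses "on Thursday", which is the time — so Q1 → C.
Q2 asks about the location; cleft (B) focuses "at the museum", which is the location — so Q2 → B.
Q3 asks about the recipient; cleft (A) focuses "to Harriet", which is the recipient — so Q3 → A.
Mapping: Q1→C, Q2→B, Q3→A.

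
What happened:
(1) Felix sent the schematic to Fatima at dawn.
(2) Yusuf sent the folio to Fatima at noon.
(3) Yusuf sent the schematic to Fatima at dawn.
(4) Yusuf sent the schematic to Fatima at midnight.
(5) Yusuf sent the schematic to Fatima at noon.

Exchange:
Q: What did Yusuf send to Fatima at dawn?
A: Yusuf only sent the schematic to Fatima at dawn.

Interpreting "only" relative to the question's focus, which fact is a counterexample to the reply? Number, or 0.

Answering "What did ...?" puts focus on the thing — here, "the schematic".
So "only" ranges over things; the rest (agent = Yusuf, recipient = Fatima, setting = at dawn) is presupposed.
No listed fact shares that background with another thing. Nothing contradicts the reply.
(Fact (4) would refute a reading with focus on the setting — but that is not what the question asks.)

0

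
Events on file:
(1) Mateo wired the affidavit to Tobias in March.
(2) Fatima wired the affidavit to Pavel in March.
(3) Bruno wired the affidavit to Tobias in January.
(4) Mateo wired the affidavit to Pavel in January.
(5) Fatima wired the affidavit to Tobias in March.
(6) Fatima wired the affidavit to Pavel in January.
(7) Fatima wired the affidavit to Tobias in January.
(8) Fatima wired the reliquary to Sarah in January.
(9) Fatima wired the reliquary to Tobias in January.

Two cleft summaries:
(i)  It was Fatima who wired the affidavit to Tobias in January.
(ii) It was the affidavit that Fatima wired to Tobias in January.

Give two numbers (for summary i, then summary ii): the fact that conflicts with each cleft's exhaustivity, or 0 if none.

3, 9

Summary (i) focuses "Fatima" (the agent); background same thing, recipient, setting (the affidavit / Tobias / in January). Fact (3) matches that background with agent = Bruno — refutes (i).
Summary (ii) focuses "the affidavit" (the thing); background same agent, recipient, setting (Fatima / Tobias / in January). Fact (9) matches that background with thing = the reliquary — refutes (ii).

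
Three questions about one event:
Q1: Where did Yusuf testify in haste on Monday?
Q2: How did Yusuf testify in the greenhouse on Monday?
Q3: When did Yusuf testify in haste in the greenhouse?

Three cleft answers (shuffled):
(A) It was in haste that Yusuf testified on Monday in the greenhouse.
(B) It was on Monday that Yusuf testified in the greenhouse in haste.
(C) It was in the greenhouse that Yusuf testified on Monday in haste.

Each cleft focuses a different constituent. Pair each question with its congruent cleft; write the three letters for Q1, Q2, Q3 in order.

Q1 asks about the location; cleft (C) focuses "in the greenhouse", which is the location — so Q1 → C.
Q2 asks about the manner; cleft (A) focuses "in haste", which is the manner — so Q2 → A.
Q3 asks about the time; cleft (B) focuses "on Monday", which is the time — so Q3 → B.
Mapping: Q1→C, Q2→A, Q3→B.

CAB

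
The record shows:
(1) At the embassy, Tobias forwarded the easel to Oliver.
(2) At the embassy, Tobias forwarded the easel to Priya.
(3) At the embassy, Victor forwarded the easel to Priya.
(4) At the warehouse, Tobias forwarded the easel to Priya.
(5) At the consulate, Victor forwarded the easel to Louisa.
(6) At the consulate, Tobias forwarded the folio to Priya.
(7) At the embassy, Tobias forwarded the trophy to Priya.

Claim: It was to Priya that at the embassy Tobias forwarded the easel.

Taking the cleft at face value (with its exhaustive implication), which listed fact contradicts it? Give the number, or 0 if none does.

1

Focus of the cleft: "Priya" (the recipient). Presupposed background: agent = Tobias, thing = the easel, setting = at the embassy.
The exhaustive reading says no other recipient fits that background.
Fact (1) shares the background but with recipient = Oliver; exhaustivity is violated.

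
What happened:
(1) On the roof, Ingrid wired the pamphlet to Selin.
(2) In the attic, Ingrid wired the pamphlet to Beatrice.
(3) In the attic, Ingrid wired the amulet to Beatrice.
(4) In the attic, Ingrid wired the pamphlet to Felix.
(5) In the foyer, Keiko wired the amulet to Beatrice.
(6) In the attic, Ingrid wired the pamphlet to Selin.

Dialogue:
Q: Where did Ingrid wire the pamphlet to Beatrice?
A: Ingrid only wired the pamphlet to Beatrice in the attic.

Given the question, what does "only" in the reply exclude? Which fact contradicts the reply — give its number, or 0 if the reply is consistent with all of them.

Answering "Where did ...?" puts focus on the setting — here, "in the attic".
"Only" then excludes alternative settings while the background — Ingrid as agent and the pamphlet as thing and Beatrice as recipient — is held fixed.
No fact keeps Ingrid as agent and the pamphlet as thing and Beatrice as recipient while changing the setting; every other fact differs on something backgrounded. The reply stands.
(Fact (3) would refute a reading with focus on the thing — but that is not what the question asks.)

0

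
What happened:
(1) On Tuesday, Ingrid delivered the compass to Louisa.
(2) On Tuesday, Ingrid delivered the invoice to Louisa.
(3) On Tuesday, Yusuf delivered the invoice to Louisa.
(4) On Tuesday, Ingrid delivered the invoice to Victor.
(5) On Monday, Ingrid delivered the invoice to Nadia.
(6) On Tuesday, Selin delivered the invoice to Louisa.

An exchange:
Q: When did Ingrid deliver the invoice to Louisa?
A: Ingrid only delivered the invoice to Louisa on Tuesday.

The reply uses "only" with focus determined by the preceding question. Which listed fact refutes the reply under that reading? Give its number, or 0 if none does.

0

The question "When did ...?" targets the setting, so in the reply the focus falls on "on Tuesday".
"Only" then excludes alternative settings while the background — agent = Ingrid, thing = the invoice, recipient = Louisa — is held fixed.
No listed fact shares that background with another setting. Nothing contradicts the reply.
(Fact (1) would refute a reading with focus on the thing — but that is not what the question asks.)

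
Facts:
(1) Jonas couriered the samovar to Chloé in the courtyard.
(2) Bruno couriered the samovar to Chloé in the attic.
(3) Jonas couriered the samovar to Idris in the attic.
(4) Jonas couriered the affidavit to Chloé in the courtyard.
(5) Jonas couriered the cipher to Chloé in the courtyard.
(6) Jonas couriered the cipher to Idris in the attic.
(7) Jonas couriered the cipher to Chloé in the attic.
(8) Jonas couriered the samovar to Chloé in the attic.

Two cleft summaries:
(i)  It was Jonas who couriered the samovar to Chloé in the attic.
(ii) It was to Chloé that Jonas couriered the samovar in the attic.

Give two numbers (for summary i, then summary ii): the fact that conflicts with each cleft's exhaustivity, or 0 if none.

2, 3

(i): focus "Jonas". Looking for the samovar as thing and Chloé as recipient and in the attic as setting with some other agent — fact (2) has Bruno there. Refuted.
(ii): focus "Chloé". Looking for Jonas as agent and the samovar as thing and in the attic as setting with some other recipient — fact (3) has Idris there. Refuted.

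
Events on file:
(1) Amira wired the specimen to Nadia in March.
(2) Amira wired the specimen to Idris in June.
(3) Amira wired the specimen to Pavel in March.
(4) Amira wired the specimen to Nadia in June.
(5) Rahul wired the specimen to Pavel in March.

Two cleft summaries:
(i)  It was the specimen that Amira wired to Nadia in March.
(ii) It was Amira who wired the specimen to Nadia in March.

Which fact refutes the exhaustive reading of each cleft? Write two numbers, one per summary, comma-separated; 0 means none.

0, 0

Summary (i) focuses "the specimen" (the thing); background same agent, recipient, setting (Amira / Nadia / in March). No fact matches that background with a different thing, so 0.
Summary (ii) focuses "Amira" (the agent); background same thing, recipient, setting (the specimen / Nadia / in March). No fact matches that background with a different agent, so 0.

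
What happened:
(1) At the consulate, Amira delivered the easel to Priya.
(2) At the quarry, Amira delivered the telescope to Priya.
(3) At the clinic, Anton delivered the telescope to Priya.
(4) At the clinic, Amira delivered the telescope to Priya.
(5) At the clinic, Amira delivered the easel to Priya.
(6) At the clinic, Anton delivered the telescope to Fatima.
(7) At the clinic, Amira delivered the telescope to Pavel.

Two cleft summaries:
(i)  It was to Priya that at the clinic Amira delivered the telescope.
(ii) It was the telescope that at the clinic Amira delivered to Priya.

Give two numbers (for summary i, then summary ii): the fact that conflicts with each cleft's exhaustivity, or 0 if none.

7, 5

(i): focus "Priya". Looking for agent = Amira, thing = the telescope, setting = at the clinic with some other recipient — fact (7) has Pavel there. Refuted.
(ii): focus "the telescope". Looking for agent = Amira, recipient = Priya, setting = at the clinic with some other thing — fact (5) has the easel there. Refuted.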